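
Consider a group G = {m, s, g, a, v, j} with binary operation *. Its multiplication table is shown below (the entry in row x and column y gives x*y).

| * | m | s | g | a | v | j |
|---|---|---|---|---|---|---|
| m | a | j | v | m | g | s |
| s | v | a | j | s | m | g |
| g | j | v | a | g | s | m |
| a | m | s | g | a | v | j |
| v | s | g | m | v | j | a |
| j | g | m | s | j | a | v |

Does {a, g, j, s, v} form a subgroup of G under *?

v*g = m, which is not in {a, g, j, s, v}.
The subset is not closed under *, so it is not a subgroup.

No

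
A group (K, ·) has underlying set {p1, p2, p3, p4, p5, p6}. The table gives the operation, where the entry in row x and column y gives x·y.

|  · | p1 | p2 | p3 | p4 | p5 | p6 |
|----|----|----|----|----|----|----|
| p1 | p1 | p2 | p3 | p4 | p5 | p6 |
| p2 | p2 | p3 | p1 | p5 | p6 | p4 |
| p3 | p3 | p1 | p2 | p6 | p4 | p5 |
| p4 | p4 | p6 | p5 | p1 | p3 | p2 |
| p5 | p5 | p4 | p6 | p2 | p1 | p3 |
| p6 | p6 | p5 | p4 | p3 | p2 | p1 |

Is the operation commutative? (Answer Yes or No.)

p2·p4 = p5 but p4·p2 = p6.
Since p2 and p4 do not commute, K is not abelian.

No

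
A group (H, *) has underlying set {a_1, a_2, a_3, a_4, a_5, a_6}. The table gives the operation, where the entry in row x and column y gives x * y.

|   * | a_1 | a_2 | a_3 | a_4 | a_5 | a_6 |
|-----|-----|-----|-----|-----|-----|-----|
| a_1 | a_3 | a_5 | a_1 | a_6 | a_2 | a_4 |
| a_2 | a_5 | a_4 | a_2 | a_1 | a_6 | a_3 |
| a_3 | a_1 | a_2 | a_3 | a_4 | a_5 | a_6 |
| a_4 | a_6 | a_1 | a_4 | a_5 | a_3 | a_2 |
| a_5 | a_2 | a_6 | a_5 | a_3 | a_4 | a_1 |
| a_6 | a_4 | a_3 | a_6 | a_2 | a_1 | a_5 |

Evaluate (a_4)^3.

a_3

a_4^1 = a_4
a_4^2 = a_4 * a_4 = a_5
a_4^3 = a_5 * a_4 = a_3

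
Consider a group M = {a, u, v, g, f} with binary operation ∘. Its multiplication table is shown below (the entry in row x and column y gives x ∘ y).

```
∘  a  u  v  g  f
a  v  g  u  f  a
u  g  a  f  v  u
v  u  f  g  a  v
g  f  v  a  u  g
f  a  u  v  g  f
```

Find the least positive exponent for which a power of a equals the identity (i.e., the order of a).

5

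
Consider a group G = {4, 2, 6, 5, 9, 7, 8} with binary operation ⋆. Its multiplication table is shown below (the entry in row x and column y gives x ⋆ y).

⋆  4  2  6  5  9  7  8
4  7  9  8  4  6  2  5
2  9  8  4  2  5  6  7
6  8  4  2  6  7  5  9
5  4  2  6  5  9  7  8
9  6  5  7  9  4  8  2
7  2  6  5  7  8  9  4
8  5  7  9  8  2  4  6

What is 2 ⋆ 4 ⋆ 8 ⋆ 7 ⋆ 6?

2 ⋆ 4 = 9
9 ⋆ 8 = 2
2 ⋆ 7 = 6
6 ⋆ 6 = 2

2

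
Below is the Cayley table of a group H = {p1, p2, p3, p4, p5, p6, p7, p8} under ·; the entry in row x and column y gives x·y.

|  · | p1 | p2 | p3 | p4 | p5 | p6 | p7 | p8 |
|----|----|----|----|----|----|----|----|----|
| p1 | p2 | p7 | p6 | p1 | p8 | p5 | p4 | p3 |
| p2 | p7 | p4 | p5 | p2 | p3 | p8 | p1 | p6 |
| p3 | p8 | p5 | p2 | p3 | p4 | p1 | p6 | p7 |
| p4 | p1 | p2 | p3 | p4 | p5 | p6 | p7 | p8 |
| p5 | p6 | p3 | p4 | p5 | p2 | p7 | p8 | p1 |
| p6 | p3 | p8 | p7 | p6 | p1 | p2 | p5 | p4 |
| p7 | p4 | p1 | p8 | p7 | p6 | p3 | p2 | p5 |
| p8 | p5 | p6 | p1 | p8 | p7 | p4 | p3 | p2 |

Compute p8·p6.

p4

Read row p8, column p6: p8·p6 = p4.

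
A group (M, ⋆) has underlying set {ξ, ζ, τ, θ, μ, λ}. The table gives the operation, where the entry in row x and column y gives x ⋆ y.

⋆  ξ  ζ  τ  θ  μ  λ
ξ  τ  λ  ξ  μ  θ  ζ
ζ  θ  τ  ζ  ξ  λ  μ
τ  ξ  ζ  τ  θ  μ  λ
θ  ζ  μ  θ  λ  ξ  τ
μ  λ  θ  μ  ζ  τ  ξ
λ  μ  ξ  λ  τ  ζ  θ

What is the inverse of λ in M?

First locate the identity: row τ matches the header, so τ is the identity.
Scan row λ for τ: λ ⋆ θ = τ. Hence λ^(-1) = θ.

θ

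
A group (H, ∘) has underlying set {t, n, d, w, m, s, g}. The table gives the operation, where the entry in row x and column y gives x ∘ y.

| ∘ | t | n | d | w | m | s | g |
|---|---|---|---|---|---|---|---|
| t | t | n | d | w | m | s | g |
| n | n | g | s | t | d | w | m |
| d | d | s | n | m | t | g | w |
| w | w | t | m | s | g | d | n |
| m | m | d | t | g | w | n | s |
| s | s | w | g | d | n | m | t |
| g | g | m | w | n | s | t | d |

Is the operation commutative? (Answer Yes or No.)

Check whether the table is symmetric across its main diagonal.
Every entry (row x, col y) equals the entry (row y, col x), so H is abelian.

Yes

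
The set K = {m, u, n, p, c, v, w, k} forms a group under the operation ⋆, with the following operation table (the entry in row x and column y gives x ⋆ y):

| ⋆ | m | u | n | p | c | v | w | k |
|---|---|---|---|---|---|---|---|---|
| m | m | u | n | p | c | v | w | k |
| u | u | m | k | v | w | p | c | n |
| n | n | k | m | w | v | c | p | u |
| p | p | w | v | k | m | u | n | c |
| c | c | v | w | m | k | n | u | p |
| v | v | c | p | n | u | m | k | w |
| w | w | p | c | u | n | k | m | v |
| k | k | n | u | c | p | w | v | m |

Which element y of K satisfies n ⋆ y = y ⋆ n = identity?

n

First locate the identity: row m matches the header, so m is the identity.
Scan row n for m: n ⋆ n = m. Hence n^(-1) = n.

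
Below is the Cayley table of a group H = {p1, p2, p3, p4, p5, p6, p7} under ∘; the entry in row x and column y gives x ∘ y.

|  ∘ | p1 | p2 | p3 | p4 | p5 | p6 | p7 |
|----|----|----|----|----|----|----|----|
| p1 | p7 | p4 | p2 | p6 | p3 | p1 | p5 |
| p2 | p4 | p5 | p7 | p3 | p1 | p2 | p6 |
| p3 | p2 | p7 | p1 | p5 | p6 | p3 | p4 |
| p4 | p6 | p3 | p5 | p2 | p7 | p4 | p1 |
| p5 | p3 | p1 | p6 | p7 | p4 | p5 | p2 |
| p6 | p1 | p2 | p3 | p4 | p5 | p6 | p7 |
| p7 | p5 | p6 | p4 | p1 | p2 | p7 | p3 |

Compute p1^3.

p5

p1^1 = p1
p1^2 = p1 ∘ p1 = p7
p1^3 = p7 ∘ p1 = p5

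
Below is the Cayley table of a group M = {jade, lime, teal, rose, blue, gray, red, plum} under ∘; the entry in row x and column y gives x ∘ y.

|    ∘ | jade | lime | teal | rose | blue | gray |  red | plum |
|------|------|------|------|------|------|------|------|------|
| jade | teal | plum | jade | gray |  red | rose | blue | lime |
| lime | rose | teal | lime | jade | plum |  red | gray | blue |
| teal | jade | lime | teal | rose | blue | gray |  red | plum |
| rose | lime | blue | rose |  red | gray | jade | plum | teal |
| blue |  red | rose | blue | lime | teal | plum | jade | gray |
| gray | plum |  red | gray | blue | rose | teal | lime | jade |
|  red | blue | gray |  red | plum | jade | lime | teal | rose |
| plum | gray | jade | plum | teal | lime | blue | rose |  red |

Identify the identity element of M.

teal

The identity e satisfies e ∘ x = x for all x, so its row in the table reproduces the column headers.
Row teal reads: jade, lime, teal, rose, blue, gray, red, plum — exactly the header order. So teal is the identity.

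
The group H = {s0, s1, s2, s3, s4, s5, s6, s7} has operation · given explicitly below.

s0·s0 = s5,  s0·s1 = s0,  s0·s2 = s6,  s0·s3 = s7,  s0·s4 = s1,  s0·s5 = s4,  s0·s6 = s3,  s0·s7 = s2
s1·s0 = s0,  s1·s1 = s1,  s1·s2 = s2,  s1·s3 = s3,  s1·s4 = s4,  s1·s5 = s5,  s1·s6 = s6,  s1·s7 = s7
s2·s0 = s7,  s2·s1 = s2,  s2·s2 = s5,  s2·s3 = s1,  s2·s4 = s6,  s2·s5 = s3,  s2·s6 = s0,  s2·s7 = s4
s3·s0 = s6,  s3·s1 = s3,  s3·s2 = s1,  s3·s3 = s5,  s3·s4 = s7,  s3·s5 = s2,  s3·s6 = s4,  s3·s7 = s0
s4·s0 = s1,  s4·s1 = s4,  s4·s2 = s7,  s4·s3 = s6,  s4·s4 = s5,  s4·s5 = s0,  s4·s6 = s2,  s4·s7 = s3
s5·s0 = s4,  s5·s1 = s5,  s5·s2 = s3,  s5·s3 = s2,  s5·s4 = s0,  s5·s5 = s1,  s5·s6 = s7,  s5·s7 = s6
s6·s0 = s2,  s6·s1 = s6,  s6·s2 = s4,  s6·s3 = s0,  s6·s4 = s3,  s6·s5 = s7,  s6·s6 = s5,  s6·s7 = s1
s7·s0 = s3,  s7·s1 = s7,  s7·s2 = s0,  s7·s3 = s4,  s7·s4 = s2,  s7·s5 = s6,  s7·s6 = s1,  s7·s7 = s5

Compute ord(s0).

The identity element is s1 (its row matches the header).
s0^1 = s0
s0^2 = s0·s0 = s5
s0^3 = s5·s0 = s4
s0^4 = s4·s0 = s1
The first power of s0 equal to the identity is s0^4, so ord(s0) = 4.

4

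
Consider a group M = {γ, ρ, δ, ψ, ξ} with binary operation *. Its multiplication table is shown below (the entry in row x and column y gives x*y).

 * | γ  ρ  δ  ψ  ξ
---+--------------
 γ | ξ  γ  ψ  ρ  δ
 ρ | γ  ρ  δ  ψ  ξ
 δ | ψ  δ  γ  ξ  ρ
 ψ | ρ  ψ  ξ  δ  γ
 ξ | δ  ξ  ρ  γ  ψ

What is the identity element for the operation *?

The identity e satisfies e*x = x for all x, so its row in the table reproduces the column headers.
Row ρ reads: γ, ρ, δ, ψ, ξ — exactly the header order. So ρ is the identity.

ρ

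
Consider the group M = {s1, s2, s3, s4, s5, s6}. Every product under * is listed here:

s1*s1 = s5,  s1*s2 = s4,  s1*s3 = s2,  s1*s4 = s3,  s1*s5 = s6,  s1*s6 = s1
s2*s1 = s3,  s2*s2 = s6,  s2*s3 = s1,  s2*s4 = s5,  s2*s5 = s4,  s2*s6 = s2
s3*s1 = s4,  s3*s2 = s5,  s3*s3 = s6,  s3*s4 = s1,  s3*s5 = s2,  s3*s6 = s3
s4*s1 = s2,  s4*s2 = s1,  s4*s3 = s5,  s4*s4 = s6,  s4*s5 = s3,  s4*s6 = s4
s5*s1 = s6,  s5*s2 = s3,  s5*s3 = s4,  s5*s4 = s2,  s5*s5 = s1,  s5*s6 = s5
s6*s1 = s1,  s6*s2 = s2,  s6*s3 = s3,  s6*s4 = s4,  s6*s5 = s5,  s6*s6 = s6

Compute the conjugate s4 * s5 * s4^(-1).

The identity is s6. In row s4, the entry s6 sits in column s4, so s4^(-1) = s4.
s4 * s5 = s3
s3 * s4 = s1

s1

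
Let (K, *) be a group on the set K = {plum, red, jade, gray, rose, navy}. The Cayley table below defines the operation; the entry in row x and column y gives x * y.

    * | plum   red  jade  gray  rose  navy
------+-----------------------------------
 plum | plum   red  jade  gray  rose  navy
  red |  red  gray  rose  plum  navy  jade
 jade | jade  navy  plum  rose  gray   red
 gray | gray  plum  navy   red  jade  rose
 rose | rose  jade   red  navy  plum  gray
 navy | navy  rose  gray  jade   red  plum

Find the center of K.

{plum}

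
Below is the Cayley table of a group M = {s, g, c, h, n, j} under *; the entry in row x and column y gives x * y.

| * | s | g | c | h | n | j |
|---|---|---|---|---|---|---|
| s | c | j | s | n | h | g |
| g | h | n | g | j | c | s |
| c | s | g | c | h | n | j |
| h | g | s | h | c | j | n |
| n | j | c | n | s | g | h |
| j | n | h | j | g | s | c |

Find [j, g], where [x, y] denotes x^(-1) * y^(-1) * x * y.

n

Identity is c; from the table j^(-1) = j and g^(-1) = n.
j * n = s
s * j = g
g * g = n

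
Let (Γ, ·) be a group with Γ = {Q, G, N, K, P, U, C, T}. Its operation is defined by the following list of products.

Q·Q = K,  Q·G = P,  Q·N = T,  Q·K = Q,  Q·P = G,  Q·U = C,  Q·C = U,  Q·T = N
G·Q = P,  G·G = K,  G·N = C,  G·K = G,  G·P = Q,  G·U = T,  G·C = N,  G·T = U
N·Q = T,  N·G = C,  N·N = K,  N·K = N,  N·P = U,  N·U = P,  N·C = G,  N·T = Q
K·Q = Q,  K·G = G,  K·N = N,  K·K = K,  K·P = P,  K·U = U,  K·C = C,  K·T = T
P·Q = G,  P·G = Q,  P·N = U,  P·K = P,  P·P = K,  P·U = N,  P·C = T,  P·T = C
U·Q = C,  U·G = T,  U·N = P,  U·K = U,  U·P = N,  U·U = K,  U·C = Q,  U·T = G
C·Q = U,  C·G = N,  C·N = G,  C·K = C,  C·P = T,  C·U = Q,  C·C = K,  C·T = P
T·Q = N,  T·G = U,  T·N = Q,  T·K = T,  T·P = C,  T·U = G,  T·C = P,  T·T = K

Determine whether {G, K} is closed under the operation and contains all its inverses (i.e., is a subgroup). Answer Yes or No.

{G, K} contains the identity K.
Checking products: every product of two elements of {G, K} (read from the table) lies in {G, K}, so the set is closed.
In a finite group, a nonempty closed subset is a subgroup. So {G, K} ≤ Γ.

Yes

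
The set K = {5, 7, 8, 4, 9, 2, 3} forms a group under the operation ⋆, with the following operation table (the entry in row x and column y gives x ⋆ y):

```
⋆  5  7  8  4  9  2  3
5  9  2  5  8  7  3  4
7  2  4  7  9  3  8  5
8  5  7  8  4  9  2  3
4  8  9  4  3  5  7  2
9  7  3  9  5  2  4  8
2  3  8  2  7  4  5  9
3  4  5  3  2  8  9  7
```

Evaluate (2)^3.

2^1 = 2
2^2 = 2 ⋆ 2 = 5
2^3 = 5 ⋆ 2 = 3

3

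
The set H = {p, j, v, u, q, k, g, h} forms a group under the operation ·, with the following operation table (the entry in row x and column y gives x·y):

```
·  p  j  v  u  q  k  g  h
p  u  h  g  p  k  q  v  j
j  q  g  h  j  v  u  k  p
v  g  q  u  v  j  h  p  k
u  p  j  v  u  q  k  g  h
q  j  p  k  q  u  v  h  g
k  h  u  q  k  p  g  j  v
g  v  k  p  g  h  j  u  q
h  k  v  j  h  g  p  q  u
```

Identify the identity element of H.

The identity e satisfies e·x = x for all x, so its row in the table reproduces the column headers.
Row u reads: p, j, v, u, q, k, g, h — exactly the header order. So u is the identity.
(Structurally, H here is isomorphic to the dihedral group D_4.)

u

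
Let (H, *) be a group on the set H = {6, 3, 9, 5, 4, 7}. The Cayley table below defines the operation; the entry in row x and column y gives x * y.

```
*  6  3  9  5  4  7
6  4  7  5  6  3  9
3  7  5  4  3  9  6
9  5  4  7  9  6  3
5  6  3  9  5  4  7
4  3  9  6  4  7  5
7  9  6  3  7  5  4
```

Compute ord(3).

2

The identity element is 5 (its row matches the header).
3^1 = 3
3^2 = 3 * 3 = 5
The first power of 3 equal to the identity is 3^2, so ord(3) = 2.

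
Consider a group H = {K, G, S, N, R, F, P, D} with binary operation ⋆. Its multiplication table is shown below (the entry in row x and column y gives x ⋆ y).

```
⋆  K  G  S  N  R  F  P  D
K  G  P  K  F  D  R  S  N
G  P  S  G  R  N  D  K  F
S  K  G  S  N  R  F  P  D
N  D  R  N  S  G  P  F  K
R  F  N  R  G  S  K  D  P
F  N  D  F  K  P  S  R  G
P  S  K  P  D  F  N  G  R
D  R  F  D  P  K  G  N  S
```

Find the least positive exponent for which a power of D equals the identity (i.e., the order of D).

The identity element is S (its row matches the header).
D^1 = D
D^2 = D ⋆ D = S
The first power of D equal to the identity is D^2, so ord(D) = 2.

2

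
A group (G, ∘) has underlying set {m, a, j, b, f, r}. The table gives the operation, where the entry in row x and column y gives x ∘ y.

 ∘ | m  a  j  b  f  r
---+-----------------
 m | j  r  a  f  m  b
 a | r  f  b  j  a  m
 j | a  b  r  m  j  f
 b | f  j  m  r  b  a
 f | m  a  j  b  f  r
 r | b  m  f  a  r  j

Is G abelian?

Check whether the table is symmetric across its main diagonal.
Every entry (row x, col y) equals the entry (row y, col x), so G is abelian.

Yes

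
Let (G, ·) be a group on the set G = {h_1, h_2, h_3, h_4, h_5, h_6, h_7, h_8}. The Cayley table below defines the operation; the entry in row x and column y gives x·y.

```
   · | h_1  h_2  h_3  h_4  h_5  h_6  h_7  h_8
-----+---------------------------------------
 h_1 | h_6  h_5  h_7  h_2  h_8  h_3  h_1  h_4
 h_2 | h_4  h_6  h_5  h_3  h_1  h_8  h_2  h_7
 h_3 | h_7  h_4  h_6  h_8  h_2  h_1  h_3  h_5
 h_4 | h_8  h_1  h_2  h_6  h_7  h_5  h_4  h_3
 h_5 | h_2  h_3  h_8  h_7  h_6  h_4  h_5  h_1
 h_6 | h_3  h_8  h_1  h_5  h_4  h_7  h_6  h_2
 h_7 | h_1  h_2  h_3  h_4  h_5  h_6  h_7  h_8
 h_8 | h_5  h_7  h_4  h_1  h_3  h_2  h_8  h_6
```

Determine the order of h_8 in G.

The identity element is h_7 (its row matches the header).
h_8^1 = h_8
h_8^2 = h_8·h_8 = h_6
h_8^3 = h_6·h_8 = h_2
h_8^4 = h_2·h_8 = h_7
The first power of h_8 equal to the identity is h_8^4, so ord(h_8) = 4.

4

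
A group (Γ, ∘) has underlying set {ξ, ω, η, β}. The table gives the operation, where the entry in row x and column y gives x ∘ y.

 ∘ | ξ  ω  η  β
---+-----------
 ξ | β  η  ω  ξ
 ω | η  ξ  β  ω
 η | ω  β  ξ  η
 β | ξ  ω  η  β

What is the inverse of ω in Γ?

η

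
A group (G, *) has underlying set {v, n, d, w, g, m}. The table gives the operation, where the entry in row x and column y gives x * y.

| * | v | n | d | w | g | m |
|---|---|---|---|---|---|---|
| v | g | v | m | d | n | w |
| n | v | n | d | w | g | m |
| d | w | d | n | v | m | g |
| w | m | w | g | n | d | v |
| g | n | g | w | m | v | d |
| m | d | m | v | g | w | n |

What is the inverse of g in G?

First locate the identity: row n matches the header, so n is the identity.
Scan row g for n: g * v = n. Hence g^(-1) = v.
(Structurally, G here is isomorphic to the symmetric group S_3.)

v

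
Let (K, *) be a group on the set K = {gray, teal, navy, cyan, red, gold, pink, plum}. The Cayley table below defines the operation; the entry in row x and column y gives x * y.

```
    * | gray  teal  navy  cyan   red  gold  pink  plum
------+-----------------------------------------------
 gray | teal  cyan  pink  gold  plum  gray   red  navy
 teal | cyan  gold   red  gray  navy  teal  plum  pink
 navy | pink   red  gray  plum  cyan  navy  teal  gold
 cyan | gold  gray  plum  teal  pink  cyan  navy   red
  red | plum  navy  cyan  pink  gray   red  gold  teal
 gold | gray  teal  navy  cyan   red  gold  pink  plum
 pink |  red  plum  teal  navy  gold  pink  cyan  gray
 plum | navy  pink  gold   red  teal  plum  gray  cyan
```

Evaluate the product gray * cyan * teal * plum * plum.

gray * cyan = gold
gold * teal = teal
teal * plum = pink
pink * plum = gray

gray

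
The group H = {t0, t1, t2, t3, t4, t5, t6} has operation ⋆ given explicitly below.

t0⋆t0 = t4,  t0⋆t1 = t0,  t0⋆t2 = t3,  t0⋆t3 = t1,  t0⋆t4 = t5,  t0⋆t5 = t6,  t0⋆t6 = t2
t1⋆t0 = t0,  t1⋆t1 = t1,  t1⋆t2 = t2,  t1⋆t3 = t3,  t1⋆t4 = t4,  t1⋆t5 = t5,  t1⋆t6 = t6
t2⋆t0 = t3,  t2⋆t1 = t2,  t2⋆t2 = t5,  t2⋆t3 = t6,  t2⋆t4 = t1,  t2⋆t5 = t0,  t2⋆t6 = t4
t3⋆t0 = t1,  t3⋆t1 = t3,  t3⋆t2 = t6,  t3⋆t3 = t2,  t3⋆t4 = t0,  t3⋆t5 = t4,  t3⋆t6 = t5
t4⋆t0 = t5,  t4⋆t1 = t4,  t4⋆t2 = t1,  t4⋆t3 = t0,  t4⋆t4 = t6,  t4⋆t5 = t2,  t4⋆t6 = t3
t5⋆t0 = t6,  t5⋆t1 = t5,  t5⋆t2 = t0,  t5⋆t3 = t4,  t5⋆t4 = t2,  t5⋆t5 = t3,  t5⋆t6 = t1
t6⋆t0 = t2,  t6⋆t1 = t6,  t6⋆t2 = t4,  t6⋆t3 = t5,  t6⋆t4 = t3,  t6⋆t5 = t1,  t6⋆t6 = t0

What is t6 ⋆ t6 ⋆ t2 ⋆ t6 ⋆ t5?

t3

t6 ⋆ t6 = t0
t0 ⋆ t2 = t3
t3 ⋆ t6 = t5
t5 ⋆ t5 = t3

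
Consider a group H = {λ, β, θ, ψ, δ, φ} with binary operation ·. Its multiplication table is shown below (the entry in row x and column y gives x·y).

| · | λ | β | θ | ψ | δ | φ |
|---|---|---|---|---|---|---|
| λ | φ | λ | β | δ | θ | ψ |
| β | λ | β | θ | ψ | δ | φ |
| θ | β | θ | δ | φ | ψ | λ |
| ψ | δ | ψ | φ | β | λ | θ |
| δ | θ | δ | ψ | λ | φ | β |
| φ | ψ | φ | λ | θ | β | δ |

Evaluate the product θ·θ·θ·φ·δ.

ψ

θ·θ = δ
δ·θ = ψ
ψ·φ = θ
θ·δ = ψ
(Structurally, H here is isomorphic to the cyclic group Z_6.)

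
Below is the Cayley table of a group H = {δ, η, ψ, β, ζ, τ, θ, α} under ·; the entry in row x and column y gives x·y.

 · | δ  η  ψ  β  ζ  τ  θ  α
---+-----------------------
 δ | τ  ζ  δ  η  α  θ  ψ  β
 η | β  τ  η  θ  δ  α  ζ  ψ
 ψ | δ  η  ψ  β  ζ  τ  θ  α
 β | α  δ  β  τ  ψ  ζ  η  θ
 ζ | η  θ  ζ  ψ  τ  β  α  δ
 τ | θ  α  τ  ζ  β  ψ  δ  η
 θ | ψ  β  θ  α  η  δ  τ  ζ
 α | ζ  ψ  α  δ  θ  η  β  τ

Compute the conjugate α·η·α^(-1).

η

The identity is ψ. In row α, the entry ψ sits in column η, so α^(-1) = η.
α·η = ψ
ψ·η = η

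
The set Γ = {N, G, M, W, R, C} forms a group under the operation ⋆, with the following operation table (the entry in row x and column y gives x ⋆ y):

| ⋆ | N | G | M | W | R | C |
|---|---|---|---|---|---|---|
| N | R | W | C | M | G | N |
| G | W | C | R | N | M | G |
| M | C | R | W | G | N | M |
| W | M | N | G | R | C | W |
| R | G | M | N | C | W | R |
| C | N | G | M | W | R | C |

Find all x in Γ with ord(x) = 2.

{G}

Identity is C. Compute the order of each non-identity element by repeated multiplication:
  N: N → R → G → W → M → C  (order 6)
  G: G → C  (order 2)
  M: M → W → G → R → N → C  (order 6)
  W: W → R → C  (order 3)
  R: R → W → C  (order 3)
Elements of order 2: {G}.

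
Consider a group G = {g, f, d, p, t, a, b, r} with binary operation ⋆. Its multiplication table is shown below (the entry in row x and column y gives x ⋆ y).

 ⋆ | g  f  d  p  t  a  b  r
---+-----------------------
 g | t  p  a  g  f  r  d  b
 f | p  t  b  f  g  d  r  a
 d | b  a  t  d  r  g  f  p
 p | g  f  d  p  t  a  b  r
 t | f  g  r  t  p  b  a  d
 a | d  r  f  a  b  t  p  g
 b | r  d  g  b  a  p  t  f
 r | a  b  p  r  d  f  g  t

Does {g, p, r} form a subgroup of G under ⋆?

No

g ⋆ g = t, which is not in {g, p, r}.
The subset is not closed under ⋆, so it is not a subgroup.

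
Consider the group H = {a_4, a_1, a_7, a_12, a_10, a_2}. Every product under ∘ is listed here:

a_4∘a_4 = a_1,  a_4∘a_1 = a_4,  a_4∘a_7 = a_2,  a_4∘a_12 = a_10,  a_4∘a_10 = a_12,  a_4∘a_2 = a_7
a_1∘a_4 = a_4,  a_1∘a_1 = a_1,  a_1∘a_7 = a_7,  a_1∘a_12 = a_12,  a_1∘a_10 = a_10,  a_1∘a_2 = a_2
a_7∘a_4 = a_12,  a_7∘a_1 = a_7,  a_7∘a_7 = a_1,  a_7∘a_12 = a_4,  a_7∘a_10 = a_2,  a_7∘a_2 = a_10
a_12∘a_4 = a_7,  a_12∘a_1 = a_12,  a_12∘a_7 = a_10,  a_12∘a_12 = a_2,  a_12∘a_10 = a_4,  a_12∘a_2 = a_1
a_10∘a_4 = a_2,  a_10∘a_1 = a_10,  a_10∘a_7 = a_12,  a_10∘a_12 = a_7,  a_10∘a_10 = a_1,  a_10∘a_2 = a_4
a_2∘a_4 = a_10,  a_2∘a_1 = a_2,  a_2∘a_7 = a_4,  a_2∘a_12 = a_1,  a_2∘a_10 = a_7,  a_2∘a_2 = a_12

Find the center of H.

An element z is central iff its row equals its column in the table.
For a_12: a_12 ∘ a_10 = a_4 ≠ a_7 = a_10 ∘ a_12, so a_12 ∉ Z.
Checking each element this way leaves Z(H) = {a_1}.

{a_1}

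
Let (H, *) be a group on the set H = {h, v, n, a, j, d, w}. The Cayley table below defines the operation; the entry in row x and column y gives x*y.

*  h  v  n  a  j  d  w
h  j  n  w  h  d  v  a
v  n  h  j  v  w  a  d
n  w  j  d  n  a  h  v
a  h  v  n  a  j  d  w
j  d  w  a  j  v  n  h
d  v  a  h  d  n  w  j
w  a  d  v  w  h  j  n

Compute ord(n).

7

The identity element is a (its row matches the header).
n^1 = n
n^2 = n*n = d
n^3 = d*n = h
n^4 = h*n = w
n^5 = w*n = v
n^6 = v*n = j
n^7 = j*n = a
The first power of n equal to the identity is n^7, so ord(n) = 7.
(Structurally, H here is isomorphic to the cyclic group Z_7.)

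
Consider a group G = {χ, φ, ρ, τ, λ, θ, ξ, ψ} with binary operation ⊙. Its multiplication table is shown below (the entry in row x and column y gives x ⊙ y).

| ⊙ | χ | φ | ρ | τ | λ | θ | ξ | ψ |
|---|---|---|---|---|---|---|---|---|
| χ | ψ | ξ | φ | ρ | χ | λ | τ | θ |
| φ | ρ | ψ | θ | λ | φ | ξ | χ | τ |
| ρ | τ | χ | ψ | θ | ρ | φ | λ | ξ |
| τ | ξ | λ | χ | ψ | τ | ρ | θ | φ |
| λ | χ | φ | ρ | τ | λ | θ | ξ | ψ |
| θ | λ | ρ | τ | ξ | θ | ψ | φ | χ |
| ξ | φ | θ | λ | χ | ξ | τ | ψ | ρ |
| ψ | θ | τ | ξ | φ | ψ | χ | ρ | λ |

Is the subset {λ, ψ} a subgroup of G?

{λ, ψ} contains the identity λ.
Checking products: every product of two elements of {λ, ψ} (read from the table) lies in {λ, ψ}, so the set is closed.
In a finite group, a nonempty closed subset is a subgroup. So {λ, ψ} ≤ G.
(Structurally, G here is isomorphic to the quaternion group Q_8.)

Yes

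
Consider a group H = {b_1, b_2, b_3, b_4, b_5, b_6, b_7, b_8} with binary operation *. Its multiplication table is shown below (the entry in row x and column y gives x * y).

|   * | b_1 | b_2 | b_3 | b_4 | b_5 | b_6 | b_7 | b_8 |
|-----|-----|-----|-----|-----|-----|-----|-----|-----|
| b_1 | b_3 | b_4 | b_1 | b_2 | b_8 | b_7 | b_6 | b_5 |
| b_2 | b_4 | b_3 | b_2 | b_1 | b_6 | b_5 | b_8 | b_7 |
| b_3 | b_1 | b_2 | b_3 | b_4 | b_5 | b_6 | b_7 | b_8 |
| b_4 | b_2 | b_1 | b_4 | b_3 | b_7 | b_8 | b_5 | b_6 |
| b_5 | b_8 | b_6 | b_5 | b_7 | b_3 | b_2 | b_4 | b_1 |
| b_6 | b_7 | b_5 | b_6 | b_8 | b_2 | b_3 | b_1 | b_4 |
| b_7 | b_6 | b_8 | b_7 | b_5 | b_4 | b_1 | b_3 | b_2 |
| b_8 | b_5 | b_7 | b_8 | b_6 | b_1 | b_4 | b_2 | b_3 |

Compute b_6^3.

b_6

b_6^1 = b_6
b_6^2 = b_6 * b_6 = b_3
b_6^3 = b_3 * b_6 = b_6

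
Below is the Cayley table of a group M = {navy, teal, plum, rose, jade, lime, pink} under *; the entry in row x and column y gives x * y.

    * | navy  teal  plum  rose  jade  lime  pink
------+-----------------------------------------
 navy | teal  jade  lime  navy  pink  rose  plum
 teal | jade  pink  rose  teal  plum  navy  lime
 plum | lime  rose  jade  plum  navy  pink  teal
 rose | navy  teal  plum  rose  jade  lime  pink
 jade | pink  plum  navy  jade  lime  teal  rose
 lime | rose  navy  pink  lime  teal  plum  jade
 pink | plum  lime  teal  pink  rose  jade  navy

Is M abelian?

Yes

Check whether the table is symmetric across its main diagonal.
Every entry (row x, col y) equals the entry (row y, col x), so M is abelian.
(In fact M ≅ the cyclic group Z_7.)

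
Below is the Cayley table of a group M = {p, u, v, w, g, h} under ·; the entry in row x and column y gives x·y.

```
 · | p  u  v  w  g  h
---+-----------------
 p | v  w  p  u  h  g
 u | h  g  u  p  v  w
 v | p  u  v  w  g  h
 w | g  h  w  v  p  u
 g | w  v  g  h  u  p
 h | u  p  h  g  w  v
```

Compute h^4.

v

h^1 = h
h^2 = h·h = v
h^3 = v·h = h
h^4 = h·h = v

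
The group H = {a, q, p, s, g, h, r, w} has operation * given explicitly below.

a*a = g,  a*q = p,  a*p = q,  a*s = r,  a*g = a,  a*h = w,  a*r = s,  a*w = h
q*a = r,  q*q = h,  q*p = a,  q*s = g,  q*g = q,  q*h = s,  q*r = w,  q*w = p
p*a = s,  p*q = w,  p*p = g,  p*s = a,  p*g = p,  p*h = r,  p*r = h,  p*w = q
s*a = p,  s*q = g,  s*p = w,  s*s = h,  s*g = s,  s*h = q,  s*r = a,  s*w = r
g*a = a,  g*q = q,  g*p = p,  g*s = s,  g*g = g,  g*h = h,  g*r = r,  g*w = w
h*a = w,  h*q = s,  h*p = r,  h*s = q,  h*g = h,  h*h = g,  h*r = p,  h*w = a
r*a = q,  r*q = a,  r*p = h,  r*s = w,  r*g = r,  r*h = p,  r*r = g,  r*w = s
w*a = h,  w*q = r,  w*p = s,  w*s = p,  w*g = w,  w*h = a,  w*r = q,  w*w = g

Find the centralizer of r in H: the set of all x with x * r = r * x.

{g, h, p, r}

Compare row r with column r entry by entry.
h * r = p = r * h, so h commutes with r.
a * r = s but r * a = q, so a does not.
Collecting the elements that commute with r: C(r) = {g, h, p, r}.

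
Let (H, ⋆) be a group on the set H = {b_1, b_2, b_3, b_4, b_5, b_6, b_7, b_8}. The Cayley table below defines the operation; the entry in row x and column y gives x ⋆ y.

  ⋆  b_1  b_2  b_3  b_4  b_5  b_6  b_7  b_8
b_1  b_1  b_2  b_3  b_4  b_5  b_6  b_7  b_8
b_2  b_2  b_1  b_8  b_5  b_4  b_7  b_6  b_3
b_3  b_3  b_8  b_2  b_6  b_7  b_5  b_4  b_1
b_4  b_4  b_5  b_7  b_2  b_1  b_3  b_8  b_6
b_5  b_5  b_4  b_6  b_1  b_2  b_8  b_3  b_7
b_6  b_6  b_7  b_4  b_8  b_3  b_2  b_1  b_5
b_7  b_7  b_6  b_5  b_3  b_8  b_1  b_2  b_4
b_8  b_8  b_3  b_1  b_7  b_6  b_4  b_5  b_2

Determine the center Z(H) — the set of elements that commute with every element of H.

{b_1, b_2}

An element z is central iff its row equals its column in the table.
For b_5: b_5 ⋆ b_3 = b_6 ≠ b_7 = b_3 ⋆ b_5, so b_5 ∉ Z.
Checking each element this way leaves Z(H) = {b_1, b_2}.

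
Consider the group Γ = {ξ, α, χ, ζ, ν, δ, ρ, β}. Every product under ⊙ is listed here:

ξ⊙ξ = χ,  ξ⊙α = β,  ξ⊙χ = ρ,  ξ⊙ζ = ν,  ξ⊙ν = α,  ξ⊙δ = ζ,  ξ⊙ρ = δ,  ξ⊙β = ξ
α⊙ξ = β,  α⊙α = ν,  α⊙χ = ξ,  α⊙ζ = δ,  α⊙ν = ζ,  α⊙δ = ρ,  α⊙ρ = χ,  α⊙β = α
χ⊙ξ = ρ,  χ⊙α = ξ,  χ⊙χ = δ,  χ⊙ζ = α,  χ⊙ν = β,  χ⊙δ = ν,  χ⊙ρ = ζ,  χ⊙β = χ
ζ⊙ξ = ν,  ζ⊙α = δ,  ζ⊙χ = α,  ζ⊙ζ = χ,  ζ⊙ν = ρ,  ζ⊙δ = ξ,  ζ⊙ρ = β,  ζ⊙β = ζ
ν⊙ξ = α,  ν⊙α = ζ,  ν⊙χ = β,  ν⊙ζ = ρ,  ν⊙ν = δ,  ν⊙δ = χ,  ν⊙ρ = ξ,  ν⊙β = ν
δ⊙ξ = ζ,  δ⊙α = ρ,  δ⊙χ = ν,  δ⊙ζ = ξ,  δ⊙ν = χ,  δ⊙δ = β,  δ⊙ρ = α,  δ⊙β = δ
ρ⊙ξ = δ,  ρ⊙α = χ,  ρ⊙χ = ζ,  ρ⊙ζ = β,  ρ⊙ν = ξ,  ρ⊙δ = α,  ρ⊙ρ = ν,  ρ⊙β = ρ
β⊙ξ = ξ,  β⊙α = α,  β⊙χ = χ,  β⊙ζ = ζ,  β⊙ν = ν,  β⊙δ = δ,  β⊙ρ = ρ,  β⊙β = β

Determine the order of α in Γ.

8

The identity element is β (its row matches the header).
α^1 = α
α^2 = α ⊙ α = ν
α^3 = ν ⊙ α = ζ
α^4 = ζ ⊙ α = δ
α^5 = δ ⊙ α = ρ
α^6 = ρ ⊙ α = χ
α^7 = χ ⊙ α = ξ
α^8 = ξ ⊙ α = β
The first power of α equal to the identity is α^8, so ord(α) = 8.
(Structurally, Γ here is isomorphic to the cyclic group Z_8.)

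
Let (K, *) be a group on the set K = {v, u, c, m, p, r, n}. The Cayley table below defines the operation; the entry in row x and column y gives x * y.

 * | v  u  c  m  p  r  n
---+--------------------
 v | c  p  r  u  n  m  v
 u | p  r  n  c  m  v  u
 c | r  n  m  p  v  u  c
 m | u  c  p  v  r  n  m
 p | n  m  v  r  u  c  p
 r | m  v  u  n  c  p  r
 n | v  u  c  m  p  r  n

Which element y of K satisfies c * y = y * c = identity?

u

First locate the identity: row n matches the header, so n is the identity.
Scan row c for n: c * u = n. Hence c^(-1) = u.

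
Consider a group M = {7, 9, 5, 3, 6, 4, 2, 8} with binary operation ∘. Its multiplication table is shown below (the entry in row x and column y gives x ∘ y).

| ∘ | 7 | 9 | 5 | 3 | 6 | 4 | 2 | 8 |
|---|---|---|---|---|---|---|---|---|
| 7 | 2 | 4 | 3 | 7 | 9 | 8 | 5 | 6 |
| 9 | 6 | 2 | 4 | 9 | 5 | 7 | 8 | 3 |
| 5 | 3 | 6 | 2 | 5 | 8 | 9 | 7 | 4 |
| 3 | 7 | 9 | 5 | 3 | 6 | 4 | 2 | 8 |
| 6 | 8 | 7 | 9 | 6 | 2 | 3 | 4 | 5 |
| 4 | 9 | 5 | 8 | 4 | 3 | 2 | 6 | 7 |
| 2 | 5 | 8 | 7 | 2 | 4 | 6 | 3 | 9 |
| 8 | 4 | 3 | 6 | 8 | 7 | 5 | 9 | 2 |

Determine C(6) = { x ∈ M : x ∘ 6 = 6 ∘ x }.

{2, 3, 4, 6}

Compare row 6 with column 6 entry by entry.
2 ∘ 6 = 4 = 6 ∘ 2, so 2 commutes with 6.
7 ∘ 6 = 9 but 6 ∘ 7 = 8, so 7 does not.
Collecting the elements that commute with 6: C(6) = {2, 3, 4, 6}.
(Structurally, M here is isomorphic to the quaternion group Q_8.)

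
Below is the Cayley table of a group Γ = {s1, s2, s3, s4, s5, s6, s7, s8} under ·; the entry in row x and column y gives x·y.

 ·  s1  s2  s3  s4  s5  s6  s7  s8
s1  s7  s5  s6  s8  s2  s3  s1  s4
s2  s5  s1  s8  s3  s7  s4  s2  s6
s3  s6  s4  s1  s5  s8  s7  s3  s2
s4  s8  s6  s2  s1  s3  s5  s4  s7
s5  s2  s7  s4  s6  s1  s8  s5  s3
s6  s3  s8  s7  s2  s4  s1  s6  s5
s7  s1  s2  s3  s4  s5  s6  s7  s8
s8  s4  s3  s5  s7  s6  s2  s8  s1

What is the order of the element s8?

4

The identity element is s7 (its row matches the header).
s8^1 = s8
s8^2 = s8·s8 = s1
s8^3 = s1·s8 = s4
s8^4 = s4·s8 = s7
The first power of s8 equal to the identity is s8^4, so ord(s8) = 4.
(Structurally, Γ here is isomorphic to the quaternion group Q_8.)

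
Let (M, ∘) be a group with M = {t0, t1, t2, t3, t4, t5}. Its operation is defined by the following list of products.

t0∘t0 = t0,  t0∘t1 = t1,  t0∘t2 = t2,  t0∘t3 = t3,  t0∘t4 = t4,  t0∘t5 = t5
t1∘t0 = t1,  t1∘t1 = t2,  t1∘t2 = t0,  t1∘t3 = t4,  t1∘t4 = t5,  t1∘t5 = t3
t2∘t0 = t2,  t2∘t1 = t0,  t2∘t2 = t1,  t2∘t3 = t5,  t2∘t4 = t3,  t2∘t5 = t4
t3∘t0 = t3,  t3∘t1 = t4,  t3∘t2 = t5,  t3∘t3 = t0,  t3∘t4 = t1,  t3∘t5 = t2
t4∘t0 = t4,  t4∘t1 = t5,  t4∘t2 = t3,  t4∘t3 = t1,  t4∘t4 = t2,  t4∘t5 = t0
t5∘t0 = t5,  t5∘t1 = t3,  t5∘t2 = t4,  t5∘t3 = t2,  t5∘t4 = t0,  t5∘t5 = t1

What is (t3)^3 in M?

t3

t3^1 = t3
t3^2 = t3 ∘ t3 = t0
t3^3 = t0 ∘ t3 = t3
(Structurally, M here is isomorphic to the cyclic group Z_6.)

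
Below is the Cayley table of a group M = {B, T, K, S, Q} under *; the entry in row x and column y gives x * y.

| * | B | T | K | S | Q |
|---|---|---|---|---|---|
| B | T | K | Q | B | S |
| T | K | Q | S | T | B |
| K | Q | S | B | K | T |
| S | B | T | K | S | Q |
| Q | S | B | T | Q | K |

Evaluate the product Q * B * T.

T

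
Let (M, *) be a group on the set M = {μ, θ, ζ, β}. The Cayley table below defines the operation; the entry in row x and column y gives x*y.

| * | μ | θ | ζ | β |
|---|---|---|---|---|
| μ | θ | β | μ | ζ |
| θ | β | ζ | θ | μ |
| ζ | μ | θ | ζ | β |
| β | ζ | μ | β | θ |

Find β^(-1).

μ

First locate the identity: row ζ matches the header, so ζ is the identity.
Scan row β for ζ: β*μ = ζ. Hence β^(-1) = μ.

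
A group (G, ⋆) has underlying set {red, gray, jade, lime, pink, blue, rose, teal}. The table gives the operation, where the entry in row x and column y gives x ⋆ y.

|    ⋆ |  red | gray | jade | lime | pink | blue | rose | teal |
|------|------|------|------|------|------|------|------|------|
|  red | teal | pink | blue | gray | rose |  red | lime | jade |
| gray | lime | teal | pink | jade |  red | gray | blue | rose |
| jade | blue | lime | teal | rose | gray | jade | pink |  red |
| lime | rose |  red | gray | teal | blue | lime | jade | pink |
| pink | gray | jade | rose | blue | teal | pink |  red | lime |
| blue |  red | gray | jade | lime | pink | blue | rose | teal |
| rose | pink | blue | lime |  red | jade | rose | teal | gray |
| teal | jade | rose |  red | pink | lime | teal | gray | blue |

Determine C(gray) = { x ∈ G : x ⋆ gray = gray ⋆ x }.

Compare row gray with column gray entry by entry.
teal ⋆ gray = rose = gray ⋆ teal, so teal commutes with gray.
lime ⋆ gray = red but gray ⋆ lime = jade, so lime does not.
Collecting the elements that commute with gray: C(gray) = {blue, gray, rose, teal}.

{blue, gray, rose, teal}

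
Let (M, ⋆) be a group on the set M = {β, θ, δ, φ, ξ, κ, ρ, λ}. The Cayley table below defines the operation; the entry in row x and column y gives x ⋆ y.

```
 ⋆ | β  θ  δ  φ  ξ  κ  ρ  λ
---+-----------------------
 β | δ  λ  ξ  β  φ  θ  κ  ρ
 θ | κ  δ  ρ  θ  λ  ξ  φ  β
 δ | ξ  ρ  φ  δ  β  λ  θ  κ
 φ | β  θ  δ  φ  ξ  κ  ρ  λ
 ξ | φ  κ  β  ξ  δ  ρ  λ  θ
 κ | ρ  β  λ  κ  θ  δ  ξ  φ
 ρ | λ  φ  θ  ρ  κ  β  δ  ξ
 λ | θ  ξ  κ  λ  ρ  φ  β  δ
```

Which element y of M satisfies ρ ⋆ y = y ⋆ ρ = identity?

θ

First locate the identity: row φ matches the header, so φ is the identity.
Scan row ρ for φ: ρ ⋆ θ = φ. Hence ρ^(-1) = θ.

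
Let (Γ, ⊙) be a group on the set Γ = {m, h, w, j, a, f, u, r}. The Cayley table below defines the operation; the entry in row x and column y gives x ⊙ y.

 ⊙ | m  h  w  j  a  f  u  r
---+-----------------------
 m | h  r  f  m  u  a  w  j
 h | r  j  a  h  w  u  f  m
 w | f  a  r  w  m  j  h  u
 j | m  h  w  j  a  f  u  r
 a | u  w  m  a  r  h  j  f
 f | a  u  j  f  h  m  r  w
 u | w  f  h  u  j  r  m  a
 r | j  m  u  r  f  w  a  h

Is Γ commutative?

Yes

Check whether the table is symmetric across its main diagonal.
Every entry (row x, col y) equals the entry (row y, col x), so Γ is abelian.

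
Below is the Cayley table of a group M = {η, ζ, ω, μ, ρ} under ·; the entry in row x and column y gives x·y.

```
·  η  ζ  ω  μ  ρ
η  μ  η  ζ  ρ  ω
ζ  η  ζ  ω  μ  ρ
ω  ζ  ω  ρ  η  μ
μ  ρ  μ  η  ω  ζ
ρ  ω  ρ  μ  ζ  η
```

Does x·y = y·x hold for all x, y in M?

Check whether the table is symmetric across its main diagonal.
Every entry (row x, col y) equals the entry (row y, col x), so M is abelian.
(In fact M ≅ the cyclic group Z_5.)

Yes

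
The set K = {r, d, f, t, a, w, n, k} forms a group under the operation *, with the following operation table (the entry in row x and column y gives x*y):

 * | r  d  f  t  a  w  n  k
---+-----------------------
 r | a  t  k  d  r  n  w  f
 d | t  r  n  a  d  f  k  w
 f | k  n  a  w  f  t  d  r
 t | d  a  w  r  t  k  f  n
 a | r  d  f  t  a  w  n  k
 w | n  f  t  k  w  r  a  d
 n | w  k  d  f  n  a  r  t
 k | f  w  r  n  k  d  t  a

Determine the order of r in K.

The identity element is a (its row matches the header).
r^1 = r
r^2 = r*r = a
The first power of r equal to the identity is r^2, so ord(r) = 2.
(Structurally, K here is isomorphic to Z_2 x Z_4.)

2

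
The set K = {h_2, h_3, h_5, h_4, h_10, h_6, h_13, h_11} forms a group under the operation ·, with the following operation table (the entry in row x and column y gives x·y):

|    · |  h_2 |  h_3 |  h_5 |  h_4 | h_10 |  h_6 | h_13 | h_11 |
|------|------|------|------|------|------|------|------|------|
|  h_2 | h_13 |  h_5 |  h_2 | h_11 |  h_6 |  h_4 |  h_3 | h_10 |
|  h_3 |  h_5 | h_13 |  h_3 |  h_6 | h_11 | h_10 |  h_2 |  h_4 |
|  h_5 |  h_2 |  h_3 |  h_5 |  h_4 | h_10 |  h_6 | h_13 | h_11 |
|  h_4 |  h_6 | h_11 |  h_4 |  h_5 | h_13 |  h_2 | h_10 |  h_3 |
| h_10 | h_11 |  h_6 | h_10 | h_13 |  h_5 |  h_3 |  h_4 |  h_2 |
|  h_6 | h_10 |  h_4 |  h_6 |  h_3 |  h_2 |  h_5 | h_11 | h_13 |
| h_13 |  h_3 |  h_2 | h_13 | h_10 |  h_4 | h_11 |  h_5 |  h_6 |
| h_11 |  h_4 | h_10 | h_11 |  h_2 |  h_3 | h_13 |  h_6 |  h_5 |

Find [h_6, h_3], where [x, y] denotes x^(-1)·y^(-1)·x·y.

Identity is h_5; from the table h_6^(-1) = h_6 and h_3^(-1) = h_2.
h_6·h_2 = h_10
h_10·h_6 = h_3
h_3·h_3 = h_13
(Structurally, K here is isomorphic to the dihedral group D_4.)

h_13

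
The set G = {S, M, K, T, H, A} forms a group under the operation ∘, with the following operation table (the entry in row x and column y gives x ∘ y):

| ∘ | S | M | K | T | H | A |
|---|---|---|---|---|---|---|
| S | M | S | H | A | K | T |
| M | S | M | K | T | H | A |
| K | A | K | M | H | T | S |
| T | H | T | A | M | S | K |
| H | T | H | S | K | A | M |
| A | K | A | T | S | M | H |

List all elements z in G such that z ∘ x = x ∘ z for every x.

{M}

An element z is central iff its row equals its column in the table.
For S: S ∘ A = T ≠ K = A ∘ S, so S ∉ Z.
Checking each element this way leaves Z(G) = {M}.
(Structurally, G here is isomorphic to the symmetric group S_3.)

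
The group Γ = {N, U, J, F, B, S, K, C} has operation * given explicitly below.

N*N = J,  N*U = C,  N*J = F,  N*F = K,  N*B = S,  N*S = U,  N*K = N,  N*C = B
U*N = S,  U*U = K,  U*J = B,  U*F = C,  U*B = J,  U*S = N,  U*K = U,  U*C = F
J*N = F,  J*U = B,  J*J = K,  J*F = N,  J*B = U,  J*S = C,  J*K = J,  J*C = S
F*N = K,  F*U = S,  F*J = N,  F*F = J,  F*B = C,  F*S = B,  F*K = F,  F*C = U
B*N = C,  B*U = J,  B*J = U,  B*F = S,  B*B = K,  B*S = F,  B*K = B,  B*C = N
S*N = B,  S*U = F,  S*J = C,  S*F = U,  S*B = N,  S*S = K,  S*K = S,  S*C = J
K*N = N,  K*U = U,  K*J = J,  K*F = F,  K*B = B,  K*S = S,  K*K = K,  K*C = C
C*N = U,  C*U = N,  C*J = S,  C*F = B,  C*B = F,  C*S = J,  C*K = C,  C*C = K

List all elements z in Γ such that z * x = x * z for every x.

An element z is central iff its row equals its column in the table.
For C: C * N = U ≠ B = N * C, so C ∉ Z.
Checking each element this way leaves Z(Γ) = {J, K}.
(Structurally, Γ here is isomorphic to the dihedral group D_4.)

{J, K}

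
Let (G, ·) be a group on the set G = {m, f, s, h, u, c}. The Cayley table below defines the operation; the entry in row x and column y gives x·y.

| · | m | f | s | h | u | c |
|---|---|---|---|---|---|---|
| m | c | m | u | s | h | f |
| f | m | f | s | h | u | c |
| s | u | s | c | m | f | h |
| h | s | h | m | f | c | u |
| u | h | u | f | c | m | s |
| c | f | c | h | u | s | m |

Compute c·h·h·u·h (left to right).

c·h = u
u·h = c
c·u = s
s·h = m
(Structurally, G here is isomorphic to the cyclic group Z_6.)

m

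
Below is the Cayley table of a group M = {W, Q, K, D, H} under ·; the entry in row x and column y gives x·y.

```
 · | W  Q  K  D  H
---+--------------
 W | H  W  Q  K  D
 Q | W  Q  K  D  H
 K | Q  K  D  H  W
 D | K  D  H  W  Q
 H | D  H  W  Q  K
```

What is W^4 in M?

K

W^1 = W
W^2 = W·W = H
W^3 = H·W = D
W^4 = D·W = K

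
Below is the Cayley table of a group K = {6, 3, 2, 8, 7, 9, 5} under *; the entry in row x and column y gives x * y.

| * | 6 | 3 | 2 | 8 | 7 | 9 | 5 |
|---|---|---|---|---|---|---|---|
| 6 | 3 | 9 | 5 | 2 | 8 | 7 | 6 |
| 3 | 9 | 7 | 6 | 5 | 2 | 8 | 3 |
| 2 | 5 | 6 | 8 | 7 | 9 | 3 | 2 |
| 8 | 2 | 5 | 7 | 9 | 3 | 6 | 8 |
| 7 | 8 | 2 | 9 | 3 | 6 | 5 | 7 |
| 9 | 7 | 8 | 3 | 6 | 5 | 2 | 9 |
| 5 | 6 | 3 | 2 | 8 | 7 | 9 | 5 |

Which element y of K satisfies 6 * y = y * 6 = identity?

2

First locate the identity: row 5 matches the header, so 5 is the identity.
Scan row 6 for 5: 6 * 2 = 5. Hence 6^(-1) = 2.
(Structurally, K here is isomorphic to the cyclic group Z_7.)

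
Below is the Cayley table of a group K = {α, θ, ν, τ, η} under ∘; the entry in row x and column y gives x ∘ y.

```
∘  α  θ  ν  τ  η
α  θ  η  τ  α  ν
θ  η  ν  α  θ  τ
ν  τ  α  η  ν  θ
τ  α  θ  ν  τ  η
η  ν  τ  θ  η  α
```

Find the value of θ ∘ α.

Read row θ, column α: θ ∘ α = η.

η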